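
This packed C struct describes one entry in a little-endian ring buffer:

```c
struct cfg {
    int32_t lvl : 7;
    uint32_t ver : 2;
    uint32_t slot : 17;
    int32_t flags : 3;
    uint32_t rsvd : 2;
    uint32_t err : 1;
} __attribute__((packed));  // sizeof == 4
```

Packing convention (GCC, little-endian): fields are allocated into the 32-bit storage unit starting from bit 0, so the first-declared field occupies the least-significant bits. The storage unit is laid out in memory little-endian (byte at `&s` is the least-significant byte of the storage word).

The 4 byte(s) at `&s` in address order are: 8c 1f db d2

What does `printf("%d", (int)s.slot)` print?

[0]=0x8c [1]=0x1f [2]=0xdb [3]=0xd2 (little-endian) → word 0xd2db1f8c
lvl:7 @ bit 0 → (0xd2db1f8c>>0)&0x7f = 0xc
ver:2 @ bit 7 → (0xd2db1f8c>>7)&0x3 = 0x3
slot:17 @ bit 9 → (0xd2db1f8c>>9)&0x1ffff = 0x16d8f  ←
flags:3 @ bit 26 → (0xd2db1f8c>>26)&0x7 = 0x4
rsvd:2 @ bit 29 → (0xd2db1f8c>>29)&0x3 = 0x2
err:1 @ bit 31 → (0xd2db1f8c>>31)&0x1 = 0x1

93583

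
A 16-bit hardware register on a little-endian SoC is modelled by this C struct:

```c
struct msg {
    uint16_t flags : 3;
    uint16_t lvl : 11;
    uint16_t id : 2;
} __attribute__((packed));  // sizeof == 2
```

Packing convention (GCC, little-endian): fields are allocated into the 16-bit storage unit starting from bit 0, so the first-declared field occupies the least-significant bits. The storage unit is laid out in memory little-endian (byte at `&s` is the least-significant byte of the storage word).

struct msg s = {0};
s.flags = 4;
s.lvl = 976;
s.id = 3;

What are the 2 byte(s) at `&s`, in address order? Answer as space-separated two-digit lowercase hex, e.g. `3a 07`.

flags:3 = 4 → 0x4 << 0 → word 0x0004
lvl:11 = 976 → 0x3d0 << 3 → word 0x1e84
id:2 = 3 → 0x3 << 14 → word 0xde84
word = 0xde84 → little-endian bytes:
  [0]=0x84  [1]=0xde

84 de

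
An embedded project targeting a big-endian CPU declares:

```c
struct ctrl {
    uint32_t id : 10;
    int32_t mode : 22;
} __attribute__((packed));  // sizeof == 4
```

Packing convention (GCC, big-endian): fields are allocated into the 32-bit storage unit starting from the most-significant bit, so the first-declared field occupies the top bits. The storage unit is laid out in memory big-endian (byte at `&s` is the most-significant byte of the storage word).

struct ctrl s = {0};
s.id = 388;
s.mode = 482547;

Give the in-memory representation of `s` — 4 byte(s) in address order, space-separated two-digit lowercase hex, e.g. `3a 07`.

id:10 = 388 → 0x184 << 22 → word 0x61000000
mode:22 = 482547 → 0x75cf3 << 0 → word 0x61075cf3
word = 0x61075cf3 → big-endian bytes:
  [0]=0x61  [1]=0x07  [2]=0x5c  [3]=0xf3

61 07 5c f3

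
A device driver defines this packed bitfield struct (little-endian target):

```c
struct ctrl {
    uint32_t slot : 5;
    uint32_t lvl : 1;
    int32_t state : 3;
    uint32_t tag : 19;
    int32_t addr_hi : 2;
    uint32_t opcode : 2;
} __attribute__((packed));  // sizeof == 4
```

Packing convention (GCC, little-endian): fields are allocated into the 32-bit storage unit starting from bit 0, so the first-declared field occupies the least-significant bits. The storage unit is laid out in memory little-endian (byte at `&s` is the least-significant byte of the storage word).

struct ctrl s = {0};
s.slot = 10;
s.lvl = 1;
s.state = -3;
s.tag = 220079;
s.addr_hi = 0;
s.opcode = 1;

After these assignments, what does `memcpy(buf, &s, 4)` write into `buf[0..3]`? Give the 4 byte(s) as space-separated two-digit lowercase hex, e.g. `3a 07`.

slot:5 = 10 → 0xa << 0 → word 0x0000000a
lvl:1 = 1 → 0x1 << 5 → word 0x0000002a
state:3 = -3 → 0x5 << 6 → word 0x0000016a
tag:19 = 220079 → 0x35baf << 9 → word 0x06b75f6a
addr_hi:2 = 0 → 0x0 << 28 → word 0x06b75f6a
opcode:2 = 1 → 0x1 << 30 → word 0x46b75f6a
word = 0x46b75f6a → little-endian bytes:
  [0]=0x6a  [1]=0x5f  [2]=0xb7  [3]=0x46

6a 5f b7 46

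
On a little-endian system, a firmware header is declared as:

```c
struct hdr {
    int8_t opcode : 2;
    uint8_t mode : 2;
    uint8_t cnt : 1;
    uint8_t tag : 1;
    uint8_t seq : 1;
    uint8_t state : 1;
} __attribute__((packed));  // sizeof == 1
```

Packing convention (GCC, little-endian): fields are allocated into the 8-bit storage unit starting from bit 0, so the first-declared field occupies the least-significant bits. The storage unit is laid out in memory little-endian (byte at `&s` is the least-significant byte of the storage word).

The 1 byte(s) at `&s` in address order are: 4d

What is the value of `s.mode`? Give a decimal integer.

[0]=0x4d (little-endian) → word 0x4d
opcode [0+:2] = (word>>0) & 0x3 = 1
mode [2+:2] = (word>>2) & 0x3 = 3  ←
cnt [4+:1] = (word>>4) & 0x1 = 0
tag [5+:1] = (word>>5) & 0x1 = 0
seq [6+:1] = (word>>6) & 0x1 = 1
state [7+:1] = (word>>7) & 0x1 = 0

3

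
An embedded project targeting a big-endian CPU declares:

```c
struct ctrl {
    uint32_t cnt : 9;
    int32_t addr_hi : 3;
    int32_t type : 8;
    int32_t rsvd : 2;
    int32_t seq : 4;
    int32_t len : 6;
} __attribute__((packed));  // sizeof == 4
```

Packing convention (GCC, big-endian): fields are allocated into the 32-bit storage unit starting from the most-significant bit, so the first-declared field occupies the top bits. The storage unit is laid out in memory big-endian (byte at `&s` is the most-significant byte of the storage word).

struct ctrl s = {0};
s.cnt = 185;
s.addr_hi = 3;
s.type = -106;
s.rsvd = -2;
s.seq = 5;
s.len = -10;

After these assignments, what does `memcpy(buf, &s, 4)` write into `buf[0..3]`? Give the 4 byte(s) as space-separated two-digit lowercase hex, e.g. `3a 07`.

cnt (9b) val=185 bits=0xb9 at bit 23: 0x5c800000
addr_hi (3b) val=3 bits=0x3 at bit 20: 0x5cb00000
type (8b) val=-106 bits=0x96 at bit 12: 0x5cb96000
rsvd (2b) val=-2 bits=0x2 at bit 10: 0x5cb96800
seq (4b) val=5 bits=0x5 at bit 6: 0x5cb96940
len (6b) val=-10 bits=0x36 at bit 0: 0x5cb96976
word = 0x5cb96976 → big-endian bytes:
  [0]=0x5c  [1]=0xb9  [2]=0x69  [3]=0x76

5c b9 69 76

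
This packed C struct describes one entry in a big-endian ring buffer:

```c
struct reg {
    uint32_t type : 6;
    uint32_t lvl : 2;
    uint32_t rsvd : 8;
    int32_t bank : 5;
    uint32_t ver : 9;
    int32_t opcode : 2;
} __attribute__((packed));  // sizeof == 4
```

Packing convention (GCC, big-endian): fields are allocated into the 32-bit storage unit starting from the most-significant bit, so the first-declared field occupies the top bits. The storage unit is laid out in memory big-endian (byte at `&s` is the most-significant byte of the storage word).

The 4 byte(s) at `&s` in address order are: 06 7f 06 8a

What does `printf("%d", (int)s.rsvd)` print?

[0]=0x06 [1]=0x7f [2]=0x06 [3]=0x8a (big-endian) → word 0x067f068a
type [26+:6] = (word>>26) & 0x3f = 1
lvl [24+:2] = (word>>24) & 0x3 = 2
rsvd [16+:8] = (word>>16) & 0xff = 127  ←
bank [11+:5] = (word>>11) & 0x1f = 0
ver [2+:9] = (word>>2) & 0x1ff = 418
opcode [0+:2] = (word>>0) & 0x3 = 2

127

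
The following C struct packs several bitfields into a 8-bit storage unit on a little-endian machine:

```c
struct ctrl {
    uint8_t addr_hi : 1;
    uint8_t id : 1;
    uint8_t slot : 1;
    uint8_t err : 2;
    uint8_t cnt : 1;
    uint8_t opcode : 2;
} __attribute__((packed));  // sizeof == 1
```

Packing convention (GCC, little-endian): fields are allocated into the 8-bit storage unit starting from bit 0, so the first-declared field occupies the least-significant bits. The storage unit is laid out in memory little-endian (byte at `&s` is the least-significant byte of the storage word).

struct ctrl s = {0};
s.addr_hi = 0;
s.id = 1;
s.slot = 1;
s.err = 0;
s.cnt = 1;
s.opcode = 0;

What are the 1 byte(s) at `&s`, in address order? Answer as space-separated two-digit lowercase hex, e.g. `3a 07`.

addr_hi:1 = 0 → 0x0 << 0 → word 0x00
id:1 = 1 → 0x1 << 1 → word 0x02
slot:1 = 1 → 0x1 << 2 → word 0x06
err:2 = 0 → 0x0 << 3 → word 0x06
cnt:1 = 1 → 0x1 << 5 → word 0x26
opcode:2 = 0 → 0x0 << 6 → word 0x26
word = 0x26 → little-endian bytes:
  [0]=0x26

26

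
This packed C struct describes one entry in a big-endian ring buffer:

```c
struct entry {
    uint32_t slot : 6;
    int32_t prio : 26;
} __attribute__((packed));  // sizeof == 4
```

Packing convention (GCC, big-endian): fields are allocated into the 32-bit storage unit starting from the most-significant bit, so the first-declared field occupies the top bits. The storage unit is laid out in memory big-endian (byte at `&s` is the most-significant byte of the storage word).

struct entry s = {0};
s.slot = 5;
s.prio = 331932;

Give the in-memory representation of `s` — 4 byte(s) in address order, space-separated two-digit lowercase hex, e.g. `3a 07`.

slot (6b) val=5 bits=0x5 at bit 26: 0x14000000
prio (26b) val=331932 bits=0x5109c at bit 0: 0x1405109c
word = 0x1405109c → big-endian bytes:
  [0]=0x14  [1]=0x05  [2]=0x10  [3]=0x9c

14 05 10 9c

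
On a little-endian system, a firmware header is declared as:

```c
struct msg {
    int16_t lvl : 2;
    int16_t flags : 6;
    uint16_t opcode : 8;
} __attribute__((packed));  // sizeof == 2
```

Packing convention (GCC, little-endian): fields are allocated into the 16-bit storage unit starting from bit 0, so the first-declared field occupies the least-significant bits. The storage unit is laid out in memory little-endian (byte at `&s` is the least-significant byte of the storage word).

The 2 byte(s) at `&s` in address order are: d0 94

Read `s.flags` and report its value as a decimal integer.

-12

[0]=0xd0 [1]=0x94 (little-endian) → word 0x94d0
lvl [0+:2] = (word>>0) & 0x3 = 0
flags [2+:6] = (word>>2) & 0x3f = 52  ←
opcode [8+:8] = (word>>8) & 0xff = 148
flags signed 6b, MSB=1: 52 - 64 = -12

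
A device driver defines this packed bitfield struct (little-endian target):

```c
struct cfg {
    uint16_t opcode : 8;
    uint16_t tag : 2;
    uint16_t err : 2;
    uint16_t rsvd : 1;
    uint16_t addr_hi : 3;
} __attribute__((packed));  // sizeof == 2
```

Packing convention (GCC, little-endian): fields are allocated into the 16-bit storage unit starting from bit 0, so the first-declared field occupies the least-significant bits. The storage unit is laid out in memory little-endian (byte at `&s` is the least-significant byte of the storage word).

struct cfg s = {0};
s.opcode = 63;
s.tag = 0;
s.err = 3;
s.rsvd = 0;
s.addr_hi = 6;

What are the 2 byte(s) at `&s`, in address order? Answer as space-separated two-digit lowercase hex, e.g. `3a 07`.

3f cc

opcode:8 = 63 → 0x3f << 0 → word 0x003f
tag:2 = 0 → 0x0 << 8 → word 0x003f
err:2 = 3 → 0x3 << 10 → word 0x0c3f
rsvd:1 = 0 → 0x0 << 12 → word 0x0c3f
addr_hi:3 = 6 → 0x6 << 13 → word 0xcc3f
word = 0xcc3f → little-endian bytes:
  [0]=0x3f  [1]=0xcc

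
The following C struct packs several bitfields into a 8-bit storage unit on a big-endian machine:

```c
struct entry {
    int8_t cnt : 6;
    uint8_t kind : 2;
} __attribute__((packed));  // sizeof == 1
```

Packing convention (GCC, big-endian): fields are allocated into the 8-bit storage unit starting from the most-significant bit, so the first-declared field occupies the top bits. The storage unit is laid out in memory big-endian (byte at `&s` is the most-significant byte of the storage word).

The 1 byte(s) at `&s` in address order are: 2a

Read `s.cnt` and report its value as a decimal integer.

[0]=0x2a (big-endian) → word 0x2a
cnt [2+:6] = (word>>2) & 0x3f = 10  ←
kind [0+:2] = (word>>0) & 0x3 = 2
cnt signed 6b, MSB=0: value = 10

10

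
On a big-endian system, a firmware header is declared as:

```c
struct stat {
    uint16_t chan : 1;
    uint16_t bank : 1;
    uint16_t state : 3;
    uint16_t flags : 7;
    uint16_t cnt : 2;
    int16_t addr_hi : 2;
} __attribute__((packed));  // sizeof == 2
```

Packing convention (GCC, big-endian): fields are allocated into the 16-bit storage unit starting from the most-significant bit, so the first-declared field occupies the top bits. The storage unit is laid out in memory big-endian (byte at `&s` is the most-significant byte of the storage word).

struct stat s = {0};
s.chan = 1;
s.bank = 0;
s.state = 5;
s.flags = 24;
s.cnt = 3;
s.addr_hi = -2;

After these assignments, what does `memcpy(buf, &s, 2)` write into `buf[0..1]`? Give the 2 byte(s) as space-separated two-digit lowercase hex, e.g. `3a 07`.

[15+:1] chan=1 & 0x1 = 0x1; word=0x8000
[14+:1] bank=0 & 0x1 = 0x0; word=0x8000
[11+:3] state=5 & 0x7 = 0x5; word=0xa800
[4+:7] flags=24 & 0x7f = 0x18; word=0xa980
[2+:2] cnt=3 & 0x3 = 0x3; word=0xa98c
[0+:2] addr_hi=-2 & 0x3 = 0x2; word=0xa98e
word = 0xa98e → big-endian bytes:
  [0]=0xa9  [1]=0x8e

a9 8e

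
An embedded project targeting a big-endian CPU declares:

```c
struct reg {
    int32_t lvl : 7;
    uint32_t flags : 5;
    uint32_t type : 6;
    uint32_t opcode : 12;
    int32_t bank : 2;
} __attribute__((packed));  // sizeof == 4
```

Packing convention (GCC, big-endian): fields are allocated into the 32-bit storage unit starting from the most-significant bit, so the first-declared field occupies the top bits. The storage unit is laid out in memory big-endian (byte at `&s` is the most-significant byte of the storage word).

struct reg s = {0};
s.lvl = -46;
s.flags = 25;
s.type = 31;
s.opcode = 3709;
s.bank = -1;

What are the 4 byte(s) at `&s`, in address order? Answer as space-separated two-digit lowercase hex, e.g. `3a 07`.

lvl (7b) val=-46 bits=0x52 at bit 25: 0xa4000000
flags (5b) val=25 bits=0x19 at bit 20: 0xa5900000
type (6b) val=31 bits=0x1f at bit 14: 0xa597c000
opcode (12b) val=3709 bits=0xe7d at bit 2: 0xa597f9f4
bank (2b) val=-1 bits=0x3 at bit 0: 0xa597f9f7
word = 0xa597f9f7 → big-endian bytes:
  [0]=0xa5  [1]=0x97  [2]=0xf9  [3]=0xf7

a5 97 f9 f7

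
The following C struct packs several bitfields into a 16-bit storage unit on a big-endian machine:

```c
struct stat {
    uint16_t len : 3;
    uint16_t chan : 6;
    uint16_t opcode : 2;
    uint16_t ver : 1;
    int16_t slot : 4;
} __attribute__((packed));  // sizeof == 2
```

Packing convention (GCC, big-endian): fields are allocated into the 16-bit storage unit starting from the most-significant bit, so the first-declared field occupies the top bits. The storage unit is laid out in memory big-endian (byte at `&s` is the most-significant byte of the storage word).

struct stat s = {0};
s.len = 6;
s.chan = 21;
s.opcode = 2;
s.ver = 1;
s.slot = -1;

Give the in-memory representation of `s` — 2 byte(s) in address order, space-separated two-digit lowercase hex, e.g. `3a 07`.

[13+:3] len=6 & 0x7 = 0x6; word=0xc000
[7+:6] chan=21 & 0x3f = 0x15; word=0xca80
[5+:2] opcode=2 & 0x3 = 0x2; word=0xcac0
[4+:1] ver=1 & 0x1 = 0x1; word=0xcad0
[0+:4] slot=-1 & 0xf = 0xf; word=0xcadf
word = 0xcadf → big-endian bytes:
  [0]=0xca  [1]=0xdf

ca df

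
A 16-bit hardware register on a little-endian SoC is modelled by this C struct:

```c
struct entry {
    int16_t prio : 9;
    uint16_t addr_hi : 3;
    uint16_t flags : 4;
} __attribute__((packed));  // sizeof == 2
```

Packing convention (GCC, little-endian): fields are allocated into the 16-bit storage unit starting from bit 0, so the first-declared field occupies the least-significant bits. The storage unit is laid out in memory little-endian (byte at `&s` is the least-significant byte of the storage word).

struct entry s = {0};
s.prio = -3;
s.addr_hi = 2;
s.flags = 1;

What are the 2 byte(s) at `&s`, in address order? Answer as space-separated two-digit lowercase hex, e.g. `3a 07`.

prio (9b) val=-3 bits=0x1fd at bit 0: 0x01fd
addr_hi (3b) val=2 bits=0x2 at bit 9: 0x05fd
flags (4b) val=1 bits=0x1 at bit 12: 0x15fd
word = 0x15fd → little-endian bytes:
  [0]=0xfd  [1]=0x15

fd 15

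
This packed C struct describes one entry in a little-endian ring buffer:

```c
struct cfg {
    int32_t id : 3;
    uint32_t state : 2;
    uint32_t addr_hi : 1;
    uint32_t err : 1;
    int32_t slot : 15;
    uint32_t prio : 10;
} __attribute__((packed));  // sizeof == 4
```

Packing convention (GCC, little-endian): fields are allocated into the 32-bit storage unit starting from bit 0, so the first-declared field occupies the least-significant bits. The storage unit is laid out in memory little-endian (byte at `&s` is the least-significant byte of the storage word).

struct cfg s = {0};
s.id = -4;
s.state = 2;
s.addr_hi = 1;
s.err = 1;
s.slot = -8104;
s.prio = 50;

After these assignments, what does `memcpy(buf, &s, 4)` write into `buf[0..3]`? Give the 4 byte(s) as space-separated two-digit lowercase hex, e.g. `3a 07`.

id (3b) val=-4 bits=0x4 at bit 0: 0x00000004
state (2b) val=2 bits=0x2 at bit 3: 0x00000014
addr_hi (1b) val=1 bits=0x1 at bit 5: 0x00000034
err (1b) val=1 bits=0x1 at bit 6: 0x00000074
slot (15b) val=-8104 bits=0x6058 at bit 7: 0x00302c74
prio (10b) val=50 bits=0x32 at bit 22: 0x0cb02c74
word = 0x0cb02c74 → little-endian bytes:
  [0]=0x74  [1]=0x2c  [2]=0xb0  [3]=0x0c

74 2c b0 0c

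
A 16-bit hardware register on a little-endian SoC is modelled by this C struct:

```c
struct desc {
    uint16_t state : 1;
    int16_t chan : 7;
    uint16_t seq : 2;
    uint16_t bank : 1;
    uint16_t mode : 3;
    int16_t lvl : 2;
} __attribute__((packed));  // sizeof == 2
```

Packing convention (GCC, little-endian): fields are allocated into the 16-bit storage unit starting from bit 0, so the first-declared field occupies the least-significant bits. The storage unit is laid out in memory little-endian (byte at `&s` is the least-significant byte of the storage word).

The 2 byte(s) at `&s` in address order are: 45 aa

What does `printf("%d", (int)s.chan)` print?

34

[0]=0x45 [1]=0xaa (little-endian) → word 0xaa45
state [0+:1] = (word>>0) & 0x1 = 1
chan [1+:7] = (word>>1) & 0x7f = 34  ←
seq [8+:2] = (word>>8) & 0x3 = 2
bank [10+:1] = (word>>10) & 0x1 = 0
mode [11+:3] = (word>>11) & 0x7 = 5
lvl [14+:2] = (word>>14) & 0x3 = 2
chan signed 7b, MSB=0: value = 34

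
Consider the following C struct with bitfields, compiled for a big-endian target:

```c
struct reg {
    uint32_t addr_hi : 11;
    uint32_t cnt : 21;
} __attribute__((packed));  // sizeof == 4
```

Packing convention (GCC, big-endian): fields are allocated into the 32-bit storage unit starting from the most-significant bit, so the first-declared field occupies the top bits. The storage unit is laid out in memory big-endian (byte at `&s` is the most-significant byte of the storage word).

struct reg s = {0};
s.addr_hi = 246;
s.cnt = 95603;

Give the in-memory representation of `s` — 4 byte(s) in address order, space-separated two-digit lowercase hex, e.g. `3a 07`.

1e c1 75 73

addr_hi:11 = 246 → 0xf6 << 21 → word 0x1ec00000
cnt:21 = 95603 → 0x17573 << 0 → word 0x1ec17573
word = 0x1ec17573 → big-endian bytes:
  [0]=0x1e  [1]=0xc1  [2]=0x75  [3]=0x73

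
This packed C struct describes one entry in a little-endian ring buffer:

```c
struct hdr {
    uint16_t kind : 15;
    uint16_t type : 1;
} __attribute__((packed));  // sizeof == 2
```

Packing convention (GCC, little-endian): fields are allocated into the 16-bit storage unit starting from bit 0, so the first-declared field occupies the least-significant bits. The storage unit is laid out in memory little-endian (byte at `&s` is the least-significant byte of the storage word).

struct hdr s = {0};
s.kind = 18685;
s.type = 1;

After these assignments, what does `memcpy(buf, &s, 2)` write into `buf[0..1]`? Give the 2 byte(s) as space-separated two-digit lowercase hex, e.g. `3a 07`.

fd c8

kind:15 = 18685 → 0x48fd << 0 → word 0x48fd
type:1 = 1 → 0x1 << 15 → word 0xc8fd
word = 0xc8fd → little-endian bytes:
  [0]=0xfd  [1]=0xc8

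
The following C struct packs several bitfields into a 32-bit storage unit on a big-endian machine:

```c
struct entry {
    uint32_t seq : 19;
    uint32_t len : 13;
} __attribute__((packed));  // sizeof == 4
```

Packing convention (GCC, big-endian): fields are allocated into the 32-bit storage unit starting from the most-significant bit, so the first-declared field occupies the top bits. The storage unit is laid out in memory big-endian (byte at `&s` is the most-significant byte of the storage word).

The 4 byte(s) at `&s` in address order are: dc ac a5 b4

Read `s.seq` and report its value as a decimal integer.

451941

[0]=0xdc [1]=0xac [2]=0xa5 [3]=0xb4 (big-endian) → word 0xdcaca5b4
seq [13+:19] = (word>>13) & 0x7ffff = 451941  ←
len [0+:13] = (word>>0) & 0x1fff = 1460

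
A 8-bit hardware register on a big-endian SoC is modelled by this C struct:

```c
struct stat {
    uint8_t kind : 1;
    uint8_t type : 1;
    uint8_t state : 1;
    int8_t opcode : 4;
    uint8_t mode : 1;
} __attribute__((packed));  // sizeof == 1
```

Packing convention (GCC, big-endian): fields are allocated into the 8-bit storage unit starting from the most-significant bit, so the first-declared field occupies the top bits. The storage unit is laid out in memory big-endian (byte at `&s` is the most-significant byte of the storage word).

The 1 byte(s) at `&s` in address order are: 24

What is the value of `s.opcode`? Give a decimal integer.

2

[0]=0x24 (big-endian) → word 0x24
kind [7+:1] = (word>>7) & 0x1 = 0
type [6+:1] = (word>>6) & 0x1 = 0
state [5+:1] = (word>>5) & 0x1 = 1
opcode [1+:4] = (word>>1) & 0xf = 2  ←
mode [0+:1] = (word>>0) & 0x1 = 0
opcode signed 4b, MSB=0: value = 2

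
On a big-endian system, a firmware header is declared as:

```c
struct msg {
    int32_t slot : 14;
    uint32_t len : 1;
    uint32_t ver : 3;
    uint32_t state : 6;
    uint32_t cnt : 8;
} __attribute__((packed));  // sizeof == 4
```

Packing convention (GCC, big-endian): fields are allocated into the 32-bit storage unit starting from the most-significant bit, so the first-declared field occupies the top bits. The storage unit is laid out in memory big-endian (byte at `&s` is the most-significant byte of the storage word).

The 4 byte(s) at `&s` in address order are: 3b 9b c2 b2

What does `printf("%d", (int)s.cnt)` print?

[0]=0x3b [1]=0x9b [2]=0xc2 [3]=0xb2 (big-endian) → word 0x3b9bc2b2
slot:14 @ bit 18 → (0x3b9bc2b2>>18)&0x3fff = 0xee6
len:1 @ bit 17 → (0x3b9bc2b2>>17)&0x1 = 0x1
ver:3 @ bit 14 → (0x3b9bc2b2>>14)&0x7 = 0x7
state:6 @ bit 8 → (0x3b9bc2b2>>8)&0x3f = 0x2
cnt:8 @ bit 0 → (0x3b9bc2b2>>0)&0xff = 0xb2  ←

178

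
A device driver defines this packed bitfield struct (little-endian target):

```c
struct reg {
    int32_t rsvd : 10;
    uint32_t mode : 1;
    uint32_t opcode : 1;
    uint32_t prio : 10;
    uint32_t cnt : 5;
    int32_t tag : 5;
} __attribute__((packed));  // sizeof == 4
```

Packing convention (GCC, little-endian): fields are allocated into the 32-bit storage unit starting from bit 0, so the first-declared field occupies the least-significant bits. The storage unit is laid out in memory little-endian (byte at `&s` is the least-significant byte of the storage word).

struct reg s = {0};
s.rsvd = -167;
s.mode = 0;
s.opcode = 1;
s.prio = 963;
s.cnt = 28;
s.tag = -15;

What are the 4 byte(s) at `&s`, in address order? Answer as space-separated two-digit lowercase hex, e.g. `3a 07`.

59 3b 3c 8f

rsvd:10 = -167 → 0x359 << 0 → word 0x00000359
mode:1 = 0 → 0x0 << 10 → word 0x00000359
opcode:1 = 1 → 0x1 << 11 → word 0x00000b59
prio:10 = 963 → 0x3c3 << 12 → word 0x003c3b59
cnt:5 = 28 → 0x1c << 22 → word 0x073c3b59
tag:5 = -15 → 0x11 << 27 → word 0x8f3c3b59
word = 0x8f3c3b59 → little-endian bytes:
  [0]=0x59  [1]=0x3b  [2]=0x3c  [3]=0x8f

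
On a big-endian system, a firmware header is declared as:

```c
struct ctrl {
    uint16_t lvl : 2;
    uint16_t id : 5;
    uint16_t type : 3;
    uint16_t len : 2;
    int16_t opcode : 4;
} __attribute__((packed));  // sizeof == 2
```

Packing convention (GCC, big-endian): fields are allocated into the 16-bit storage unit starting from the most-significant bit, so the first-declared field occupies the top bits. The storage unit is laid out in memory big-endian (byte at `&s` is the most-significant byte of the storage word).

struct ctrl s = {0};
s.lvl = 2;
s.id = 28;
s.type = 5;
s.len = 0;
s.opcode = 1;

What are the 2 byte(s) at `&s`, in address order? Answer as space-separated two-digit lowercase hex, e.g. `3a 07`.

lvl (2b) val=2 bits=0x2 at bit 14: 0x8000
id (5b) val=28 bits=0x1c at bit 9: 0xb800
type (3b) val=5 bits=0x5 at bit 6: 0xb940
len (2b) val=0 bits=0x0 at bit 4: 0xb940
opcode (4b) val=1 bits=0x1 at bit 0: 0xb941
word = 0xb941 → big-endian bytes:
  [0]=0xb9  [1]=0x41

b9 41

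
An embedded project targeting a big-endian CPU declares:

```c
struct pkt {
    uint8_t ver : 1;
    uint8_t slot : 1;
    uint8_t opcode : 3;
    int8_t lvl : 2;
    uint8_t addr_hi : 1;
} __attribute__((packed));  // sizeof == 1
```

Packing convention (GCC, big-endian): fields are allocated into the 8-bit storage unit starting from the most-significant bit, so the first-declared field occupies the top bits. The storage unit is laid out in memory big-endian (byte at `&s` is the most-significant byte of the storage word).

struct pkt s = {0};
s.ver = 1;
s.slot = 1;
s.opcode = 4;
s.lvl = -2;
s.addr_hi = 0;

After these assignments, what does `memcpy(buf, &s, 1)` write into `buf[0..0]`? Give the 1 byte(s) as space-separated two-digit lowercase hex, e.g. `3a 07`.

ver:1 = 1 → 0x1 << 7 → word 0x80
slot:1 = 1 → 0x1 << 6 → word 0xc0
opcode:3 = 4 → 0x4 << 3 → word 0xe0
lvl:2 = -2 → 0x2 << 1 → word 0xe4
addr_hi:1 = 0 → 0x0 << 0 → word 0xe4
word = 0xe4 → big-endian bytes:
  [0]=0xe4

e4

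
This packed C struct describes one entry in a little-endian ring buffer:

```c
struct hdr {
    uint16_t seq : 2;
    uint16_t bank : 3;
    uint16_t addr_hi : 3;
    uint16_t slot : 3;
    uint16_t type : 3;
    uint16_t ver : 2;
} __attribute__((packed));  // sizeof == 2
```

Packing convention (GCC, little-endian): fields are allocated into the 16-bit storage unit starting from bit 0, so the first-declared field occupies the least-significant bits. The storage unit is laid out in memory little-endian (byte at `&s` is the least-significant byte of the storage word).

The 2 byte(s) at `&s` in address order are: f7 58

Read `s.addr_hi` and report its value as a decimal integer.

7

[0]=0xf7 [1]=0x58 (little-endian) → word 0x58f7
seq [0+:2] = (word>>0) & 0x3 = 3
bank [2+:3] = (word>>2) & 0x7 = 5
addr_hi [5+:3] = (word>>5) & 0x7 = 7  ←
slot [8+:3] = (word>>8) & 0x7 = 0
type [11+:3] = (word>>11) & 0x7 = 3
ver [14+:2] = (word>>14) & 0x3 = 1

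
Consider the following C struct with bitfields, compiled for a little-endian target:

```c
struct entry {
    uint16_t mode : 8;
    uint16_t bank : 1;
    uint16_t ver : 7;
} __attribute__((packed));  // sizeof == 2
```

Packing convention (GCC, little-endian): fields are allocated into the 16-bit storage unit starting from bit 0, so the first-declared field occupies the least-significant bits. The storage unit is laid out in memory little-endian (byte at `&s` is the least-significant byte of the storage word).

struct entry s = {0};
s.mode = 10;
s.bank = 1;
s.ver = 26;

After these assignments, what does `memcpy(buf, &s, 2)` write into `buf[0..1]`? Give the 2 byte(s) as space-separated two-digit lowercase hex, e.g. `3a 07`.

mode (8b) val=10 bits=0xa at bit 0: 0x000a
bank (1b) val=1 bits=0x1 at bit 8: 0x010a
ver (7b) val=26 bits=0x1a at bit 9: 0x350a
word = 0x350a → little-endian bytes:
  [0]=0x0a  [1]=0x35

0a 35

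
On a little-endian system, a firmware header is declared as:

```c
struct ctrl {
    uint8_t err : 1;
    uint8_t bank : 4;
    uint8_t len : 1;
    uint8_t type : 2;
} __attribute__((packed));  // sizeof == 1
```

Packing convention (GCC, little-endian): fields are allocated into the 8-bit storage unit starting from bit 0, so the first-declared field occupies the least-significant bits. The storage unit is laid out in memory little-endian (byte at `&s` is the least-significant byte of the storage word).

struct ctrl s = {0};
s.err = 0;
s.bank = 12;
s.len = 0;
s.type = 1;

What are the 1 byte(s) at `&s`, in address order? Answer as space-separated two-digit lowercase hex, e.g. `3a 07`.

err (1b) val=0 bits=0x0 at bit 0: 0x00
bank (4b) val=12 bits=0xc at bit 1: 0x18
len (1b) val=0 bits=0x0 at bit 5: 0x18
type (2b) val=1 bits=0x1 at bit 6: 0x58
word = 0x58 → little-endian bytes:
  [0]=0x58

58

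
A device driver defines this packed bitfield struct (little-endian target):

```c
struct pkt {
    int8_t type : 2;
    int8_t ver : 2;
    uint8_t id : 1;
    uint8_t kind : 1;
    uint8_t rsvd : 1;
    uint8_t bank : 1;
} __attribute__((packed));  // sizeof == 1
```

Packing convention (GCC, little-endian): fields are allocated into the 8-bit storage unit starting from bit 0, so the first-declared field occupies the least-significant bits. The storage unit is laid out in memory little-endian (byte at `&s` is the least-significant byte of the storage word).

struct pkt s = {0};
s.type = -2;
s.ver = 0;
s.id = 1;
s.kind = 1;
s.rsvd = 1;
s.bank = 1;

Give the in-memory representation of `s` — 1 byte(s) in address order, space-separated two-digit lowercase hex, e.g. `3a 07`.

f2

type:2 = -2 → 0x2 << 0 → word 0x02
ver:2 = 0 → 0x0 << 2 → word 0x02
id:1 = 1 → 0x1 << 4 → word 0x12
kind:1 = 1 → 0x1 << 5 → word 0x32
rsvd:1 = 1 → 0x1 << 6 → word 0x72
bank:1 = 1 → 0x1 << 7 → word 0xf2
word = 0xf2 → little-endian bytes:
  [0]=0xf2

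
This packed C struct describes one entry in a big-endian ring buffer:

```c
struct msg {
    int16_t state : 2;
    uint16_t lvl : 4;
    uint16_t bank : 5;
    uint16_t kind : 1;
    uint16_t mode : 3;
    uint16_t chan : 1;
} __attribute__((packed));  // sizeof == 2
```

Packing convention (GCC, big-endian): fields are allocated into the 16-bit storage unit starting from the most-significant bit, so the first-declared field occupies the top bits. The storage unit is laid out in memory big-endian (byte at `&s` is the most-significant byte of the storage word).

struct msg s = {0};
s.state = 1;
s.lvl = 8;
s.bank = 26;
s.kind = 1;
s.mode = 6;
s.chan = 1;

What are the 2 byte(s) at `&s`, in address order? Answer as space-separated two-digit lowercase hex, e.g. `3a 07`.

state (2b) val=1 bits=0x1 at bit 14: 0x4000
lvl (4b) val=8 bits=0x8 at bit 10: 0x6000
bank (5b) val=26 bits=0x1a at bit 5: 0x6340
kind (1b) val=1 bits=0x1 at bit 4: 0x6350
mode (3b) val=6 bits=0x6 at bit 1: 0x635c
chan (1b) val=1 bits=0x1 at bit 0: 0x635d
word = 0x635d → big-endian bytes:
  [0]=0x63  [1]=0x5d

63 5d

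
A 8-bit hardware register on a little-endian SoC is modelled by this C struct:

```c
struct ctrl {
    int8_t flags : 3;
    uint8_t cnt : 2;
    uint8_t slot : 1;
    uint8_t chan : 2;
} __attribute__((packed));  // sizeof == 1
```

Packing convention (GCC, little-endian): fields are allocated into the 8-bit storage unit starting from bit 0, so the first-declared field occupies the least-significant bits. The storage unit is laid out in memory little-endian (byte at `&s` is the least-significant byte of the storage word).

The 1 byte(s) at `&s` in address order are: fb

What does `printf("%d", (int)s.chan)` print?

[0]=0xfb (little-endian) → word 0xfb
flags [0+:3] = (word>>0) & 0x7 = 3
cnt [3+:2] = (word>>3) & 0x3 = 3
slot [5+:1] = (word>>5) & 0x1 = 1
chan [6+:2] = (word>>6) & 0x3 = 3  ←

3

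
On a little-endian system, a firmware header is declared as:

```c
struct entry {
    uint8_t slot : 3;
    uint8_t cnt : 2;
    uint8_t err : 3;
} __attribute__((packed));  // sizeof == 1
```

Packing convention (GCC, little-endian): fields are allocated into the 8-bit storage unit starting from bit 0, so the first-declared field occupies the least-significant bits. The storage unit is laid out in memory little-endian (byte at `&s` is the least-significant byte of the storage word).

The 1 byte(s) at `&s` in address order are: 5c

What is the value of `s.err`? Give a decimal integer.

[0]=0x5c (little-endian) → word 0x5c
slot [0+:3] = (word>>0) & 0x7 = 4
cnt [3+:2] = (word>>3) & 0x3 = 3
err [5+:3] = (word>>5) & 0x7 = 2  ←

2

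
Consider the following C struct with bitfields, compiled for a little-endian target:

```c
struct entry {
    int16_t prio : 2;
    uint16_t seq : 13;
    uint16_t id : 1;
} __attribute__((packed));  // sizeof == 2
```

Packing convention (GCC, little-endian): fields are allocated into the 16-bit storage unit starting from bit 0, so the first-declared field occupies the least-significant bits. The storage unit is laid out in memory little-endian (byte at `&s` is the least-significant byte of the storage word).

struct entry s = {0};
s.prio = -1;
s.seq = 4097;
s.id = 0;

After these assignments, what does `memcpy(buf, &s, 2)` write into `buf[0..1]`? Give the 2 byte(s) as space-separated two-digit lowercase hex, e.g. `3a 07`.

07 40

prio:2 = -1 → 0x3 << 0 → word 0x0003
seq:13 = 4097 → 0x1001 << 2 → word 0x4007
id:1 = 0 → 0x0 << 15 → word 0x4007
word = 0x4007 → little-endian bytes:
  [0]=0x07  [1]=0x40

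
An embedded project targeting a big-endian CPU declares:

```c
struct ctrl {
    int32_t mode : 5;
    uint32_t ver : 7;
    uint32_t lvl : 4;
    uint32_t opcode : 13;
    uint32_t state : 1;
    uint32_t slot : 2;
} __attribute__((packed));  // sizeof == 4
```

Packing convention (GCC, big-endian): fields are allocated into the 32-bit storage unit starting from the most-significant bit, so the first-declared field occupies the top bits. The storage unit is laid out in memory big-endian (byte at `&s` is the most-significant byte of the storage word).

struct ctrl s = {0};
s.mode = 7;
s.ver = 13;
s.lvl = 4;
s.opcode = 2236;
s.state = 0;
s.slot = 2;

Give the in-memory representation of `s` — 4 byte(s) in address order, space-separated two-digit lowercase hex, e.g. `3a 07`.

38 d4 45 e2

mode:5 = 7 → 0x7 << 27 → word 0x38000000
ver:7 = 13 → 0xd << 20 → word 0x38d00000
lvl:4 = 4 → 0x4 << 16 → word 0x38d40000
opcode:13 = 2236 → 0x8bc << 3 → word 0x38d445e0
state:1 = 0 → 0x0 << 2 → word 0x38d445e0
slot:2 = 2 → 0x2 << 0 → word 0x38d445e2
word = 0x38d445e2 → big-endian bytes:
  [0]=0x38  [1]=0xd4  [2]=0x45  [3]=0xe2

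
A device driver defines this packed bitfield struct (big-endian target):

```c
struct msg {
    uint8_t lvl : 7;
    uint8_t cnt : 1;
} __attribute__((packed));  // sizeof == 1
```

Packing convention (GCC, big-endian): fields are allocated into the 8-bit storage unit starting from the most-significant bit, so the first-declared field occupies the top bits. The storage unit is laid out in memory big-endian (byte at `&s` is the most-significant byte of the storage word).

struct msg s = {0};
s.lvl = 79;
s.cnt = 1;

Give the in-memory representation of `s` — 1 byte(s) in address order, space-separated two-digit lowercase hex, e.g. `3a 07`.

lvl (7b) val=79 bits=0x4f at bit 1: 0x9e
cnt (1b) val=1 bits=0x1 at bit 0: 0x9f
word = 0x9f → big-endian bytes:
  [0]=0x9f

9f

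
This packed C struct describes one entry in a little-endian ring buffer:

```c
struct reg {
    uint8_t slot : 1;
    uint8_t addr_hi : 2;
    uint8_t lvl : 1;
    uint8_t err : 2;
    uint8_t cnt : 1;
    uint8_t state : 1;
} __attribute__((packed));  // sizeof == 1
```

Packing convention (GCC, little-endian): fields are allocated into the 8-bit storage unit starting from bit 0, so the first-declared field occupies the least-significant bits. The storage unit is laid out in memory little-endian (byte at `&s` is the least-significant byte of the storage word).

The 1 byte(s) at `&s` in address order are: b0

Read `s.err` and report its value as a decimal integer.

3

[0]=0xb0 (little-endian) → word 0xb0
slot [0+:1] = (word>>0) & 0x1 = 0
addr_hi [1+:2] = (word>>1) & 0x3 = 0
lvl [3+:1] = (word>>3) & 0x1 = 0
err [4+:2] = (word>>4) & 0x3 = 3  ←
cnt [6+:1] = (word>>6) & 0x1 = 0
state [7+:1] = (word>>7) & 0x1 = 1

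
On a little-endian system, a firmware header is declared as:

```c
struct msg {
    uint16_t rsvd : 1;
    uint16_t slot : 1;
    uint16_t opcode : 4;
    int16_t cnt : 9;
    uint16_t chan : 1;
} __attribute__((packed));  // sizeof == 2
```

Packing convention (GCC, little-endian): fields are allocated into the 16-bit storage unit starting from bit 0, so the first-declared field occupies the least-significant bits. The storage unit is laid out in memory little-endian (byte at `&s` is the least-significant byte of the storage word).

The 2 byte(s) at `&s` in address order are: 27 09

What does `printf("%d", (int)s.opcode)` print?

[0]=0x27 [1]=0x09 (little-endian) → word 0x0927
rsvd:1 @ bit 0 → (0x0927>>0)&0x1 = 0x1
slot:1 @ bit 1 → (0x0927>>1)&0x1 = 0x1
opcode:4 @ bit 2 → (0x0927>>2)&0xf = 0x9  ←
cnt:9 @ bit 6 → (0x0927>>6)&0x1ff = 0x24
chan:1 @ bit 15 → (0x0927>>15)&0x1 = 0x0

9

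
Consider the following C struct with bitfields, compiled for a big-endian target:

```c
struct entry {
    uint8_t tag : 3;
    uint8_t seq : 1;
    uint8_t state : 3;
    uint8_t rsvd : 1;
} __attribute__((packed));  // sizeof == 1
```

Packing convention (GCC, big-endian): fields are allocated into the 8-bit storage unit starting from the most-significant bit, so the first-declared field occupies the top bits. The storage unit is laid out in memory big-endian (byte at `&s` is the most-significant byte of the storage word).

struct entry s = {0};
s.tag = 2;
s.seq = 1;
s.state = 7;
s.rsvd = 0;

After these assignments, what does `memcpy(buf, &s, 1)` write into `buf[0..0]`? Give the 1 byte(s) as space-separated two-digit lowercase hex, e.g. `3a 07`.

5e

tag (3b) val=2 bits=0x2 at bit 5: 0x40
seq (1b) val=1 bits=0x1 at bit 4: 0x50
state (3b) val=7 bits=0x7 at bit 1: 0x5e
rsvd (1b) val=0 bits=0x0 at bit 0: 0x5e
word = 0x5e → big-endian bytes:
  [0]=0x5e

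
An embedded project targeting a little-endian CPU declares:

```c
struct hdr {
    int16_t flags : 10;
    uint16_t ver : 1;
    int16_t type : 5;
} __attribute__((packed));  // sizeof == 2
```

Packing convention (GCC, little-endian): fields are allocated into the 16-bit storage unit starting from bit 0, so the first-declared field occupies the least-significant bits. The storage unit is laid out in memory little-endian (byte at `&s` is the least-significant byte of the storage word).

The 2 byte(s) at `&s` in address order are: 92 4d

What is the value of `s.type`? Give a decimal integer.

[0]=0x92 [1]=0x4d (little-endian) → word 0x4d92
flags [0+:10] = (word>>0) & 0x3ff = 402
ver [10+:1] = (word>>10) & 0x1 = 1
type [11+:5] = (word>>11) & 0x1f = 9  ←
type signed 5b, MSB=0: value = 9

9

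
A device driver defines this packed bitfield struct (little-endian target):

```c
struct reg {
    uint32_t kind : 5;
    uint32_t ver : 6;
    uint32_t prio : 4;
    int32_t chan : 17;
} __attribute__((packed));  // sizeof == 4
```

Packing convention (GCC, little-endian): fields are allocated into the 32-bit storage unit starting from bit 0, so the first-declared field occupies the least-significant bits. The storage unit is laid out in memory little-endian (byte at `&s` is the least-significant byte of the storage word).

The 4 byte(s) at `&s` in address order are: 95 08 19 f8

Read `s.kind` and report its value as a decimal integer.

21

[0]=0x95 [1]=0x08 [2]=0x19 [3]=0xf8 (little-endian) → word 0xf8190895
kind [0+:5] = (word>>0) & 0x1f = 21  ←
ver [5+:6] = (word>>5) & 0x3f = 4
prio [11+:4] = (word>>11) & 0xf = 1
chan [15+:17] = (word>>15) & 0x1ffff = 127026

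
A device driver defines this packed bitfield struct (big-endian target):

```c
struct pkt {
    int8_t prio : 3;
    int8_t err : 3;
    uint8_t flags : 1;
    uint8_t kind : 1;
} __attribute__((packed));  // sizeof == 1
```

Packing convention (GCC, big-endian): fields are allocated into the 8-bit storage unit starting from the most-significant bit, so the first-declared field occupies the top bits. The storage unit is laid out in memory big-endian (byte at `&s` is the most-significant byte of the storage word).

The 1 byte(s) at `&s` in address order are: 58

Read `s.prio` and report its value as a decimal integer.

[0]=0x58 (big-endian) → word 0x58
prio [5+:3] = (word>>5) & 0x7 = 2  ←
err [2+:3] = (word>>2) & 0x7 = 6
flags [1+:1] = (word>>1) & 0x1 = 0
kind [0+:1] = (word>>0) & 0x1 = 0
prio signed 3b, MSB=0: value = 2

2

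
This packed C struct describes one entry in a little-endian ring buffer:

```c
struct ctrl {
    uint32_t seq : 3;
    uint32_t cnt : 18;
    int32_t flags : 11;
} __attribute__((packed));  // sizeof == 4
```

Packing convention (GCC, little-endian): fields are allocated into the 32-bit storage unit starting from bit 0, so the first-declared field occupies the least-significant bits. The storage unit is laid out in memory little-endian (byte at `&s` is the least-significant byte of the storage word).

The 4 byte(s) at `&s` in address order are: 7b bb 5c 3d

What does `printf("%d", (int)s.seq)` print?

3

[0]=0x7b [1]=0xbb [2]=0x5c [3]=0x3d (little-endian) → word 0x3d5cbb7b
seq [0+:3] = (word>>0) & 0x7 = 3  ←
cnt [3+:18] = (word>>3) & 0x3ffff = 235375
flags [21+:11] = (word>>21) & 0x7ff = 490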